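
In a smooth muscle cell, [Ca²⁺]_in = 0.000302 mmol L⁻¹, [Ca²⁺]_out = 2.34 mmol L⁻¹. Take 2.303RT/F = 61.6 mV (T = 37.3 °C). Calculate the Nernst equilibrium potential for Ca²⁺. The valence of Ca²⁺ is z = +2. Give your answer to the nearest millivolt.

E = (61.6/z) · log₁₀([Ca²⁺]_out/[Ca²⁺]_in) with z = +2.
= (61.6/2) · log₁₀(2.34/0.000302) = 30.80 · log₁₀(7748)
= 30.80 · (3.8892) = 119.79 mV

120 mV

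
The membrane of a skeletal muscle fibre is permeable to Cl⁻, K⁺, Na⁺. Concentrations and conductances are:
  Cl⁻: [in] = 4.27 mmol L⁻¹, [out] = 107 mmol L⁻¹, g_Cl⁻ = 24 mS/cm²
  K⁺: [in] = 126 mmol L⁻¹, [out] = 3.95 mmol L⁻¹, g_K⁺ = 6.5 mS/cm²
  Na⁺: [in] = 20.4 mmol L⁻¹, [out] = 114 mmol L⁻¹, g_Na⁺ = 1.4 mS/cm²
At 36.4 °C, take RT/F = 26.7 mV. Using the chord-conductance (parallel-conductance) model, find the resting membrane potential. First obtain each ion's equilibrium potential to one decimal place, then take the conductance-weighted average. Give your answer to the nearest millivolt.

E_Cl⁻ = (26.7/-1)·ln(107/4.27) = -86.0 mV
E_K⁺ = (26.7/1)·ln(3.95/126) = -92.5 mV
E_Na⁺ = (26.7/1)·ln(114/20.4) = 45.9 mV
Vm = (Σ gᵢEᵢ)/(Σ gᵢ) = (24·-86.0 + 6.5·-92.5 + 1.4·45.9) / (24 + 6.5 + 1.4)
= -2600.99 / 31.9 = -81.54 mV

-82 mV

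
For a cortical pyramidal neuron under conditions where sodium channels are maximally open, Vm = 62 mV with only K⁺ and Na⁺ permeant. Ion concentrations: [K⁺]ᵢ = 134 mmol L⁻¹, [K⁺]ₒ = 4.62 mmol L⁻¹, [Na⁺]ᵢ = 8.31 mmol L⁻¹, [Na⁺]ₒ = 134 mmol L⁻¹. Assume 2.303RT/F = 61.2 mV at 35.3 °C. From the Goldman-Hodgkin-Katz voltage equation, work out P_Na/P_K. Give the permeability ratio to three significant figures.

28.5

Let α = P_Na/P_K. GHK: Vm = 61.2·log₁₀[(Kₒ + α·Naₒ)/(Kᵢ + α·Naᵢ)].
10^(Vm/61.2) = 10^(62.0/61.2) = 10.306
So 10.306·(Kᵢ + α·Naᵢ) = Kₒ + α·Naₒ → α = (10.306·134.0 − 4.62) / (134.0 − 10.306·8.31)
α = (1381 − 4.62) / (134.0 − 85.64) = 1376/48.36 = 28.46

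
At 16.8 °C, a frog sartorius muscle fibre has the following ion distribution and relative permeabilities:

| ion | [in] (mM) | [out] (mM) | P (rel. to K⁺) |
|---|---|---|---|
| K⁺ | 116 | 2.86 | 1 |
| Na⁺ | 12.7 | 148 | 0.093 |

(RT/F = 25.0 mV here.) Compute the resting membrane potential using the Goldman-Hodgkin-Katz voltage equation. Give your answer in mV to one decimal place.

Vm = 25.0 · ln[(Σ P·[cation]ₒ + Σ P·[anion]ᵢ) / (Σ P·[cation]ᵢ + Σ P·[anion]ₒ)]
Numerator = 1×2.86 + 0.093×148 = 16.62
Denominator = 1×116 + 0.093×12.7 = 117.2
Vm = 25.0 · ln(0.14187) = 25.0 × (-1.9529) = -48.82 mV

-48.8 mV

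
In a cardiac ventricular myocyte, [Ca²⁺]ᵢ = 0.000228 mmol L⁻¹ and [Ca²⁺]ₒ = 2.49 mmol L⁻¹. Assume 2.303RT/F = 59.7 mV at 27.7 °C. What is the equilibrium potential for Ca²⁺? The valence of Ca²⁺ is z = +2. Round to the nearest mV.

121 mV

E = (59.7/z) · log₁₀([Ca²⁺]_out/[Ca²⁺]_in) with z = +2.
= (59.7/2) · log₁₀(2.49/0.000228) = 29.85 · log₁₀(1.092e+04)
= 29.85 · (4.0383) = 120.54 mV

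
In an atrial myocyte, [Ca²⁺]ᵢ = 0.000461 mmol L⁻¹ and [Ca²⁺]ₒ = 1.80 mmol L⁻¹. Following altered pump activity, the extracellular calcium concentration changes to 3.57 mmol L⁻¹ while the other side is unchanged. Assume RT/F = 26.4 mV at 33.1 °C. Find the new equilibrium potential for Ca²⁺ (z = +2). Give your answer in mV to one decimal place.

After the shift: [Ca²⁺]_out = 3.57, [Ca²⁺]_in = 0.000461 mmol L⁻¹.
E_new = (26.4/2)·ln(3.57/0.000461) = 13.20 · (8.9547) = 118.20 mV

118.2 mV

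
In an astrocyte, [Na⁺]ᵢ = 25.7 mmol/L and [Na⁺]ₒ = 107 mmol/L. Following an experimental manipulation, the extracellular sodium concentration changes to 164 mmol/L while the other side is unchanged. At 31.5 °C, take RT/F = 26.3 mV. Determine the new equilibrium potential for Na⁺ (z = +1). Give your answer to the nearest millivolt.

After the shift: [Na⁺]_out = 164, [Na⁺]_in = 25.7 mmol/L.
E_new = (26.3/1)·ln(164/25.7) = 26.30 · (1.8534) = 48.74 mV

49 mV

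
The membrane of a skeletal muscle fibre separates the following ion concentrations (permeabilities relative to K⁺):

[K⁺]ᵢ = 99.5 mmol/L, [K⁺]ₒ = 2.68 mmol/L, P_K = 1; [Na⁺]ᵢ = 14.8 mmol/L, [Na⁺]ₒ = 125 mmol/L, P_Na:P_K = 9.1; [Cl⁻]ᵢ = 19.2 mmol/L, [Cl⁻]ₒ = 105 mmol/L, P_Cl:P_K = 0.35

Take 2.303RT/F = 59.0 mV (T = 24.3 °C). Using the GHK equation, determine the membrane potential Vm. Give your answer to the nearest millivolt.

Vm = 59.0 · log₁₀[(Σ P·[cation]ₒ + Σ P·[anion]ᵢ) / (Σ P·[cation]ᵢ + Σ P·[anion]ₒ)]
Numerator = 1×2.68 + 9.1×125 + 0.35×19.2 = 1147
Denominator = 1×99.5 + 9.1×14.8 + 0.35×105 = 270.9
Vm = 59.0 · log₁₀(4.2332) = 59.0 × (0.6267) = 36.97 mV

37 mV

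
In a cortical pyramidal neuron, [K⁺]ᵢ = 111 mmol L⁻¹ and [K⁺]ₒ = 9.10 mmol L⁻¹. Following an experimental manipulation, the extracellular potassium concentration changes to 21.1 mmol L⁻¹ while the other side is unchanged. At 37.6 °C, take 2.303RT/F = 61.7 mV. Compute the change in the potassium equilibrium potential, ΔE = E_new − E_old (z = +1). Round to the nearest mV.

E_old = (61.7/1)·log₁₀(9.10/111) = -67.02 mV
E_new = (61.7/1)·log₁₀(21.1/111) = -44.49 mV
ΔE = -44.49 − (-67.02) = 22.54 mV

23 mV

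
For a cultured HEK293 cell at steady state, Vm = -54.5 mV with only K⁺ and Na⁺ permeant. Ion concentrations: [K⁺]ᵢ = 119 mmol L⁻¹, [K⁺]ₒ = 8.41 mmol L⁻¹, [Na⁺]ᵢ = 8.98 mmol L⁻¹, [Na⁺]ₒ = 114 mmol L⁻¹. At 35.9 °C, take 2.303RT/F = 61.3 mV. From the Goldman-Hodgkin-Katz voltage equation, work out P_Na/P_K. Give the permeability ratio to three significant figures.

0.0616

Let α = P_Na/P_K. GHK: Vm = 61.3·log₁₀[(Kₒ + α·Naₒ)/(Kᵢ + α·Naᵢ)].
10^(Vm/61.3) = 10^(-54.5/61.3) = 0.1291
So 0.1291·(Kᵢ + α·Naᵢ) = Kₒ + α·Naₒ → α = (0.1291·119.0 − 8.41) / (114.0 − 0.1291·8.98)
α = (15.36 − 8.41) / (114.0 − 1.159) = 6.953/112.8 = 0.06162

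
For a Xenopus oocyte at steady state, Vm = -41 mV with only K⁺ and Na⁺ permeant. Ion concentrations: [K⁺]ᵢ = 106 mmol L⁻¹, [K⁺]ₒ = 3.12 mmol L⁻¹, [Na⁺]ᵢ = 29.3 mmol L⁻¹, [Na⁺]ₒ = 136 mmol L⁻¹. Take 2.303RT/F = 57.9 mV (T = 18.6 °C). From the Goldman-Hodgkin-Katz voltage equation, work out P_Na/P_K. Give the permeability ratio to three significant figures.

0.135

Let α = P_Na/P_K. GHK: Vm = 57.9·log₁₀[(Kₒ + α·Naₒ)/(Kᵢ + α·Naᵢ)].
10^(Vm/57.9) = 10^(-41.0/57.9) = 0.19583
So 0.19583·(Kᵢ + α·Naᵢ) = Kₒ + α·Naₒ → α = (0.19583·106.0 − 3.12) / (136.0 − 0.19583·29.3)
α = (20.76 − 3.12) / (136.0 − 5.738) = 17.64/130.3 = 0.1354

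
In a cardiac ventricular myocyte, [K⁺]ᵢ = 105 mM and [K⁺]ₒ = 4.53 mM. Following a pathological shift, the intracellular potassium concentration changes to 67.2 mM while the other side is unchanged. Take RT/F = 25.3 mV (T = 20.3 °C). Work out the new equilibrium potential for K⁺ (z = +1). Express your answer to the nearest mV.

After the shift: [K⁺]_out = 4.53, [K⁺]_in = 67.2 mM.
E_new = (25.3/1)·ln(4.53/67.2) = 25.30 · (-2.6970) = -68.23 mV

-68 mV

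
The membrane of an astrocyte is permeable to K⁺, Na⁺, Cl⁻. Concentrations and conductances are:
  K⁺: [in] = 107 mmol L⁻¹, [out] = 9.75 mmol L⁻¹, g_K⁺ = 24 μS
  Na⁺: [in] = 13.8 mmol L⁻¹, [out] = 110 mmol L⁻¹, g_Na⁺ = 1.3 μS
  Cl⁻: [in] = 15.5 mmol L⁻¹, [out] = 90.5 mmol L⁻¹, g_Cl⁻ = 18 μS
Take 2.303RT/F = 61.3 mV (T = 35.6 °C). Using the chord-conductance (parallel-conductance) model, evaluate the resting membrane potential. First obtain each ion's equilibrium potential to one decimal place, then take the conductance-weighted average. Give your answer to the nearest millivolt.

E_K⁺ = (61.3/1)·log₁₀(9.75/107) = -63.8 mV
E_Na⁺ = (61.3/1)·log₁₀(110/13.8) = 55.3 mV
E_Cl⁻ = (61.3/-1)·log₁₀(90.5/15.5) = -47.0 mV
Vm = (Σ gᵢEᵢ)/(Σ gᵢ) = (24·-63.8 + 1.3·55.3 + 18·-47.0) / (24 + 1.3 + 18)
= -2305.31 / 43.3 = -53.24 mV

-53 mV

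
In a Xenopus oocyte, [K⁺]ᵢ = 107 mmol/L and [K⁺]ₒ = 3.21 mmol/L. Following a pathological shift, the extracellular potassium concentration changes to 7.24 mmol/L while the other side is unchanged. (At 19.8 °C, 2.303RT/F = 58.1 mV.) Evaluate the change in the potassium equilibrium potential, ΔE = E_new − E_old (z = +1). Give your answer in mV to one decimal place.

E_old = (58.1/1)·log₁₀(3.21/107) = -88.48 mV
E_new = (58.1/1)·log₁₀(7.24/107) = -67.96 mV
ΔE = -67.96 − (-88.48) = 20.52 mV

20.5 mV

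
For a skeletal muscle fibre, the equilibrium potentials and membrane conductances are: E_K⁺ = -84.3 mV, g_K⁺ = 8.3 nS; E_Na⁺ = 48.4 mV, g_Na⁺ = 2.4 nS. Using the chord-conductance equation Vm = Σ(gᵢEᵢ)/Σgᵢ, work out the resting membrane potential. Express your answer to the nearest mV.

-55 mV

Σ gᵢEᵢ = 8.3·(-84.3) + 2.4·(48.4) = -583.53
Σ gᵢ = 8.3 + 2.4 = 10.7
Vm = -583.53 / 10.7 = -54.54 mV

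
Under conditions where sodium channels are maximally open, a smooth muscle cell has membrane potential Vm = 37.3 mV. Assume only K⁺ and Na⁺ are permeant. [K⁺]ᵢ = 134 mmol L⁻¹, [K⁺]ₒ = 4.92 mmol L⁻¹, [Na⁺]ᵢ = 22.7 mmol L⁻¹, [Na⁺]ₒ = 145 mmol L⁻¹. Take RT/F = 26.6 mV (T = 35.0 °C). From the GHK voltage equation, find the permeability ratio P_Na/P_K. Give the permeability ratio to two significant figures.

10

Let α = P_Na/P_K. GHK: Vm = 26.6·ln[(Kₒ + α·Naₒ)/(Kᵢ + α·Naᵢ)].
e^(Vm/26.6) = e^(37.3/26.6) = 4.0644
So 4.0644·(Kᵢ + α·Naᵢ) = Kₒ + α·Naₒ → α = (4.0644·134.0 − 4.92) / (145.0 − 4.0644·22.7)
α = (544.6 − 4.92) / (145.0 − 92.26) = 539.7/52.74 = 10.23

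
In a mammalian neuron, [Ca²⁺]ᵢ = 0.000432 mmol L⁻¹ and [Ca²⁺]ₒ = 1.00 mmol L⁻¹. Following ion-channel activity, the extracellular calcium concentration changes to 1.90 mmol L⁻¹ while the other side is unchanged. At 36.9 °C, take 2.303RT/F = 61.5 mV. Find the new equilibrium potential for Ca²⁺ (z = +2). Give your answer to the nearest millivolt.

112 mV

After the shift: [Ca²⁺]_out = 1.90, [Ca²⁺]_in = 0.000432 mmol L⁻¹.
E_new = (61.5/2)·log₁₀(1.90/0.000432) = 30.75 · (3.6433) = 112.03 mV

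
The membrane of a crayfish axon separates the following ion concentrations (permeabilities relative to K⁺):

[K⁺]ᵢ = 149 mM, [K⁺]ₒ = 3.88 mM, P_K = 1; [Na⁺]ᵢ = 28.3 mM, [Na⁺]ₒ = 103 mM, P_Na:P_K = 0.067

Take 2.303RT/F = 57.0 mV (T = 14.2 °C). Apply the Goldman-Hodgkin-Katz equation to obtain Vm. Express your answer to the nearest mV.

Vm = 57.0 · log₁₀[(Σ P·[cation]ₒ + Σ P·[anion]ᵢ) / (Σ P·[cation]ᵢ + Σ P·[anion]ₒ)]
Numerator = 1×3.88 + 0.067×103 = 10.78
Denominator = 1×149 + 0.067×28.3 = 150.9
Vm = 57.0 · log₁₀(0.071447) = 57.0 × (-1.1460) = -65.32 mV

-65 mV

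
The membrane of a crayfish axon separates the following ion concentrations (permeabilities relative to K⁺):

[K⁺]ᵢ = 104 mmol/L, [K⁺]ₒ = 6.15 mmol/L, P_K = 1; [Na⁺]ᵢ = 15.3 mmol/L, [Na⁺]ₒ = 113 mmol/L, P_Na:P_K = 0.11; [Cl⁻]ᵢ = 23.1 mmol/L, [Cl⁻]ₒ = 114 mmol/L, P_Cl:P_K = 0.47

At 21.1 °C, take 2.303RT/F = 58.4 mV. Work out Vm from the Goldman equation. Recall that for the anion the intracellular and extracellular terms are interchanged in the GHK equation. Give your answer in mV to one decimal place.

Vm = 58.4 · log₁₀[(Σ P·[cation]ₒ + Σ P·[anion]ᵢ) / (Σ P·[cation]ᵢ + Σ P·[anion]ₒ)]
Numerator = 1×6.15 + 0.11×113 + 0.47×23.1 = 29.44
Denominator = 1×104 + 0.11×15.3 + 0.47×114 = 159.3
Vm = 58.4 · log₁₀(0.18483) = 58.4 × (-0.7332) = -42.82 mV

-42.8 mV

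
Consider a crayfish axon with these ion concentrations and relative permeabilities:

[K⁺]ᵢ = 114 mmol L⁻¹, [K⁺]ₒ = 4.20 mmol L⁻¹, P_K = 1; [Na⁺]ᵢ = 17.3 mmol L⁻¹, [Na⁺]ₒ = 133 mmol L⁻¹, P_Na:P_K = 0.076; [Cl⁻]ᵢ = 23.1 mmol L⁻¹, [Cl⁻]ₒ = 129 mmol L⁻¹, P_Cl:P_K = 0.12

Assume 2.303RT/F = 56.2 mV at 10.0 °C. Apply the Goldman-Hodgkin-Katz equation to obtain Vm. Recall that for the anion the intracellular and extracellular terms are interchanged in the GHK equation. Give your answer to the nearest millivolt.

-50 mV

Vm = 56.2 · log₁₀[(Σ P·[cation]ₒ + Σ P·[anion]ᵢ) / (Σ P·[cation]ᵢ + Σ P·[anion]ₒ)]
Numerator = 1×4.20 + 0.076×133 + 0.12×23.1 = 17.08
Denominator = 1×114 + 0.076×17.3 + 0.12×129 = 130.8
Vm = 56.2 · log₁₀(0.13059) = 56.2 × (-0.8841) = -49.69 mV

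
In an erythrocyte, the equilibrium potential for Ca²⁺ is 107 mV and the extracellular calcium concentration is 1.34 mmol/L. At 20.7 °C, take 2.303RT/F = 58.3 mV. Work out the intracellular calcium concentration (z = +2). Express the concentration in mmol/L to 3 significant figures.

Nernst: E = (58.3/2) · log₁₀([out]/[in]), so log₁₀([out]/[in]) = 107.0 × 2 / 58.3 = 3.6707.
[out]/[in] = 10^(3.6707) = 4685.
[in] = 1.34 / 4685 = 0.000286 mmol/L.

0.000286 mmol/L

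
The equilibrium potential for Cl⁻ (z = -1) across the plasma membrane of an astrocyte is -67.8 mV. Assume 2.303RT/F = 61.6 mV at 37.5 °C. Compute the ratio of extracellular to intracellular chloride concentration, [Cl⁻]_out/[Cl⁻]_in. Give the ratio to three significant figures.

log₁₀([out]/[in]) = E·z/(61.6) = -67.8 × -1 / 61.6 = 1.1006
[out]/[in] = 10^(1.1006) = 12.61

12.6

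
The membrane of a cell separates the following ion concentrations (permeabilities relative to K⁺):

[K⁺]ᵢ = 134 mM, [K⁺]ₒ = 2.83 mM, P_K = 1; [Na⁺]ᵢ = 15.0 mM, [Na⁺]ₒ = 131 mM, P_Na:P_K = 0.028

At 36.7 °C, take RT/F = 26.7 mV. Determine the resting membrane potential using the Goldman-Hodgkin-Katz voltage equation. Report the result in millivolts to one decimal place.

Vm = 26.7 · ln[(Σ P·[cation]ₒ + Σ P·[anion]ᵢ) / (Σ P·[cation]ᵢ + Σ P·[anion]ₒ)]
Numerator = 1×2.83 + 0.028×131 = 6.498
Denominator = 1×134 + 0.028×15.0 = 134.4
Vm = 26.7 · ln(0.048341) = 26.7 × (-3.0295) = -80.89 mV

-80.9 mV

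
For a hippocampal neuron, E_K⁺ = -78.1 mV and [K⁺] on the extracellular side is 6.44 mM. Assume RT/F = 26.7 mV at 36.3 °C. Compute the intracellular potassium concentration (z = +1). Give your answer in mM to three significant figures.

Nernst: E = (26.7/1) · ln([out]/[in]), so ln([out]/[in]) = -78.1 × 1 / 26.7 = -2.9251.
[out]/[in] = e^(-2.9251) = 0.05366.
[in] = 6.44 / 0.05366 = 120 mM.

120 mM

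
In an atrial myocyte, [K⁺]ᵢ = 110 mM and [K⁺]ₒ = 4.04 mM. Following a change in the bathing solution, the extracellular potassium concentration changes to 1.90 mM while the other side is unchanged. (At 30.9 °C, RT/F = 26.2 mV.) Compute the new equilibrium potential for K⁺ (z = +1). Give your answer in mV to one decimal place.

After the shift: [K⁺]_out = 1.90, [K⁺]_in = 110 mM.
E_new = (26.2/1)·ln(1.90/110) = 26.20 · (-4.0586) = -106.34 mV

-106.3 mV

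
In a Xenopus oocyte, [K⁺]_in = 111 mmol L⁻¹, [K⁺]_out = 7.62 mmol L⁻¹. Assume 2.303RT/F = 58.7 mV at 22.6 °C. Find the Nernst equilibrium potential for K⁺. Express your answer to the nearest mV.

E = (58.7/z) · log₁₀([K⁺]_out/[K⁺]_in) with z = +1.
= (58.7/1) · log₁₀(7.62/111) = 58.70 · log₁₀(0.06865)
= 58.70 · (-1.1634) = -68.29 mV

-68 mV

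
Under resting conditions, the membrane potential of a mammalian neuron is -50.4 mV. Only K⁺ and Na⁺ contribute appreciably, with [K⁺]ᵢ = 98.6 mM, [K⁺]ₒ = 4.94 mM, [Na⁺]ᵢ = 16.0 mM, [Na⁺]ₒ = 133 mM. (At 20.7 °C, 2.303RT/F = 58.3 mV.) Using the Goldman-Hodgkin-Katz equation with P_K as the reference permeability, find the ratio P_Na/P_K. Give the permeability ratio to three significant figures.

0.0652

Let α = P_Na/P_K. GHK: Vm = 58.3·log₁₀[(Kₒ + α·Naₒ)/(Kᵢ + α·Naᵢ)].
10^(Vm/58.3) = 10^(-50.4/58.3) = 0.13662
So 0.13662·(Kᵢ + α·Naᵢ) = Kₒ + α·Naₒ → α = (0.13662·98.6 − 4.94) / (133.0 − 0.13662·16.0)
α = (13.47 − 4.94) / (133.0 − 2.186) = 8.53/130.8 = 0.06521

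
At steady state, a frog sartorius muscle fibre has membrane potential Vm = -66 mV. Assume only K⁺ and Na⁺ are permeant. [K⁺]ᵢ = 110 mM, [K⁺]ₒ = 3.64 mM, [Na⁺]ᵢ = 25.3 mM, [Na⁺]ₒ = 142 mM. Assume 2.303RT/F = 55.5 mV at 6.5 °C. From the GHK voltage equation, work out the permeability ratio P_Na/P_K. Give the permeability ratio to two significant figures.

0.025

Let α = P_Na/P_K. GHK: Vm = 55.5·log₁₀[(Kₒ + α·Naₒ)/(Kᵢ + α·Naᵢ)].
10^(Vm/55.5) = 10^(-66.0/55.5) = 0.064686
So 0.064686·(Kᵢ + α·Naᵢ) = Kₒ + α·Naₒ → α = (0.064686·110.0 − 3.64) / (142.0 − 0.064686·25.3)
α = (7.115 − 3.64) / (142.0 − 1.637) = 3.475/140.4 = 0.02476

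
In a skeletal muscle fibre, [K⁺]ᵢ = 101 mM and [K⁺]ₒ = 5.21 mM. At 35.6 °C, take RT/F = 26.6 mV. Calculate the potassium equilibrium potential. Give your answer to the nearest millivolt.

E = (26.6/z) · ln([K⁺]_out/[K⁺]_in) with z = +1.
= (26.6/1) · ln(5.21/101) = 26.60 · ln(0.05158)
= 26.60 · (-2.9645) = -78.86 mV

-79 mV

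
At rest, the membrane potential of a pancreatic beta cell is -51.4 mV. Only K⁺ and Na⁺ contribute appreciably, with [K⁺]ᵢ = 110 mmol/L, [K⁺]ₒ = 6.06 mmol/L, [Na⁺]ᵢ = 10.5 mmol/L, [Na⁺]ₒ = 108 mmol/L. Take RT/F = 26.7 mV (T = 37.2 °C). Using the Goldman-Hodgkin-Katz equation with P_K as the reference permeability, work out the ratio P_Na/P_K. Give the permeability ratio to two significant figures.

Let α = P_Na/P_K. GHK: Vm = 26.7·ln[(Kₒ + α·Naₒ)/(Kᵢ + α·Naᵢ)].
e^(Vm/26.7) = e^(-51.4/26.7) = 0.14586
So 0.14586·(Kᵢ + α·Naᵢ) = Kₒ + α·Naₒ → α = (0.14586·110.0 − 6.06) / (108.0 − 0.14586·10.5)
α = (16.04 − 6.06) / (108.0 − 1.532) = 9.985/106.5 = 0.09378

0.094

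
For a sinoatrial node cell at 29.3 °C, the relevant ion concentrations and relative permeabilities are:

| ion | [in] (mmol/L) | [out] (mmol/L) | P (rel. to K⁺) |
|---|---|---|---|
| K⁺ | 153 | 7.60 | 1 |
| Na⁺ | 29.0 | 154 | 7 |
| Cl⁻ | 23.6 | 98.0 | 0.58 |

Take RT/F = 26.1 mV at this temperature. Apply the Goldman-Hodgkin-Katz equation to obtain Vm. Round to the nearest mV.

Vm = 26.1 · ln[(Σ P·[cation]ₒ + Σ P·[anion]ᵢ) / (Σ P·[cation]ᵢ + Σ P·[anion]ₒ)]
Numerator = 1×7.60 + 7×154 + 0.58×23.6 = 1099
Denominator = 1×153 + 7×29.0 + 0.58×98.0 = 412.8
Vm = 26.1 · ln(2.6627) = 26.1 × (0.9794) = 25.56 mV

26 mV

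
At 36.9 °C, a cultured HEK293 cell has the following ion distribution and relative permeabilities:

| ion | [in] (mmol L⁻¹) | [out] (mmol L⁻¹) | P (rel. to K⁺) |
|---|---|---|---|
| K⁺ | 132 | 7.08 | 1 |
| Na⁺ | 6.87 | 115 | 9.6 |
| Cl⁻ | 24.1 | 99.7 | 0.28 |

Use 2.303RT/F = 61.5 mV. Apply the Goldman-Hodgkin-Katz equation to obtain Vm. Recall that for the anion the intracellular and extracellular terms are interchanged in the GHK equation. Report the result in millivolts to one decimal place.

Vm = 61.5 · log₁₀[(Σ P·[cation]ₒ + Σ P·[anion]ᵢ) / (Σ P·[cation]ᵢ + Σ P·[anion]ₒ)]
Numerator = 1×7.08 + 9.6×115 + 0.28×24.1 = 1118
Denominator = 1×132 + 9.6×6.87 + 0.28×99.7 = 225.9
Vm = 61.5 · log₁₀(4.949) = 61.5 × (0.6945) = 42.71 mV

42.7 mV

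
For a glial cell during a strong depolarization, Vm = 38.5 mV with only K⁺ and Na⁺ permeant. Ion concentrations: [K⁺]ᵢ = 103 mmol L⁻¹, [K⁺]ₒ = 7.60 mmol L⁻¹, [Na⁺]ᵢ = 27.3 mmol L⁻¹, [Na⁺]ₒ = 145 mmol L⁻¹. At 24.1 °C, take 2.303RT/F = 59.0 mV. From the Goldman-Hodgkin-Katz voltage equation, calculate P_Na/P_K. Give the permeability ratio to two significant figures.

Let α = P_Na/P_K. GHK: Vm = 59.0·log₁₀[(Kₒ + α·Naₒ)/(Kᵢ + α·Naᵢ)].
10^(Vm/59.0) = 10^(38.5/59.0) = 4.4931
So 4.4931·(Kᵢ + α·Naᵢ) = Kₒ + α·Naₒ → α = (4.4931·103.0 − 7.6) / (145.0 − 4.4931·27.3)
α = (462.8 − 7.6) / (145.0 − 122.7) = 455.2/22.34 = 20.38

20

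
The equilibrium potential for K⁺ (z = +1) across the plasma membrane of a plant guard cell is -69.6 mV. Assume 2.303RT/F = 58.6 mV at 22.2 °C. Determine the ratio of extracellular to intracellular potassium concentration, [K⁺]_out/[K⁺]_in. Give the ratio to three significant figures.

log₁₀([out]/[in]) = E·z/(58.6) = -69.6 × 1 / 58.6 = -1.1877
[out]/[in] = 10^(-1.1877) = 0.06491

0.0649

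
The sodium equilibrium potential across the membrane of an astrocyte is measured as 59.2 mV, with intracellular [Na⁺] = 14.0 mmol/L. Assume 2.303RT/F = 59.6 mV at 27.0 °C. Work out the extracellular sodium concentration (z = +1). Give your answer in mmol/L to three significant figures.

Nernst: E = (59.6/1) · log₁₀([out]/[in]), so log₁₀([out]/[in]) = 59.2 × 1 / 59.6 = 0.9933.
[out]/[in] = 10^(0.9933) = 9.847.
[out] = 9.847 × 14.0 = 137.9 mmol/L.

138 mmol/L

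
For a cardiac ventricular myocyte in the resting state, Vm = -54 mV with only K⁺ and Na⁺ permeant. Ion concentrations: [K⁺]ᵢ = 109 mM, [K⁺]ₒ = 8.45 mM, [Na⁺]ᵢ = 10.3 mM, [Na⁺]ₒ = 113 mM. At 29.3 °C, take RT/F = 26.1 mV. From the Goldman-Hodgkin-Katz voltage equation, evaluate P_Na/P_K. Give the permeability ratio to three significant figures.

0.0476

Let α = P_Na/P_K. GHK: Vm = 26.1·ln[(Kₒ + α·Naₒ)/(Kᵢ + α·Naᵢ)].
e^(Vm/26.1) = e^(-54.0/26.1) = 0.12632
So 0.12632·(Kᵢ + α·Naᵢ) = Kₒ + α·Naₒ → α = (0.12632·109.0 − 8.45) / (113.0 − 0.12632·10.3)
α = (13.77 − 8.45) / (113.0 − 1.301) = 5.318/111.7 = 0.04761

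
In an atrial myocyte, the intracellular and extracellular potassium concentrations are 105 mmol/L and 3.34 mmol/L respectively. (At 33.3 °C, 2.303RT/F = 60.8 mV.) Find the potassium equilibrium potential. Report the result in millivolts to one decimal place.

E = (60.8/z) · log₁₀([K⁺]_out/[K⁺]_in) with z = +1.
= (60.8/1) · log₁₀(3.34/105) = 60.80 · log₁₀(0.03181)
= 60.80 · (-1.4974) = -91.04 mV

-91.0 mV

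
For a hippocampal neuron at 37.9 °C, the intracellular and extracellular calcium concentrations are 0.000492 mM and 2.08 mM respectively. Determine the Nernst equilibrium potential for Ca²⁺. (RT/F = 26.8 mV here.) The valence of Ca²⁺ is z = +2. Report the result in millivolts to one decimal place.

111.9 mV

E = (26.8/z) · ln([Ca²⁺]_out/[Ca²⁺]_in) with z = +2.
= (26.8/2) · ln(2.08/0.000492) = 13.40 · ln(4228)
= 13.40 · (8.3494) = 111.88 mV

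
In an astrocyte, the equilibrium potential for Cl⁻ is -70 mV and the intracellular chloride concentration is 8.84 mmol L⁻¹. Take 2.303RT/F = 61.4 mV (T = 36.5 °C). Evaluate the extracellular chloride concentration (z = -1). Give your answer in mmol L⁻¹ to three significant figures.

Nernst: E = (61.4/-1) · log₁₀([out]/[in]), so log₁₀([out]/[in]) = -70.0 × -1 / 61.4 = 1.1401.
[out]/[in] = 10^(1.1401) = 13.81.
[out] = 13.81 × 8.84 = 122 mmol L⁻¹.

122 mmol L⁻¹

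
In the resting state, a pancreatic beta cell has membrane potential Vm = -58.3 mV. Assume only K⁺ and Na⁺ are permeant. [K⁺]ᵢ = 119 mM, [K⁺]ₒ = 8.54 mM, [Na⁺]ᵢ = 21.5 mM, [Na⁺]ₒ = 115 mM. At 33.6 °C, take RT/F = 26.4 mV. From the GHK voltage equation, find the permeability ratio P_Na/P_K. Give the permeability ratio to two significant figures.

Let α = P_Na/P_K. GHK: Vm = 26.4·ln[(Kₒ + α·Naₒ)/(Kᵢ + α·Naᵢ)].
e^(Vm/26.4) = e^(-58.3/26.4) = 0.10988
So 0.10988·(Kᵢ + α·Naᵢ) = Kₒ + α·Naₒ → α = (0.10988·119.0 − 8.54) / (115.0 − 0.10988·21.5)
α = (13.08 − 8.54) / (115.0 − 2.362) = 4.536/112.6 = 0.04027

0.040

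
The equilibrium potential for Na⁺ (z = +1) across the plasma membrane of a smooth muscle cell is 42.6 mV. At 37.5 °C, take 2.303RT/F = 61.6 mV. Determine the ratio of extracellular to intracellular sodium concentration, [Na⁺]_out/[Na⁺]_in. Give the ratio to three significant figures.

4.92

log₁₀([out]/[in]) = E·z/(61.6) = 42.6 × 1 / 61.6 = 0.6916
[out]/[in] = 10^(0.6916) = 4.915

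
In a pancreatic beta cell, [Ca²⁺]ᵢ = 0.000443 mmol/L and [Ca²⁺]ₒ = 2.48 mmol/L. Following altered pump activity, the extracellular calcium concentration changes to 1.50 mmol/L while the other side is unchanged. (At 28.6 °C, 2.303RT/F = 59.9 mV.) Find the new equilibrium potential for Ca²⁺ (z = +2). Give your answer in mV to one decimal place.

105.7 mV

After the shift: [Ca²⁺]_out = 1.50, [Ca²⁺]_in = 0.000443 mmol/L.
E_new = (59.9/2)·log₁₀(1.50/0.000443) = 29.95 · (3.5297) = 105.71 mV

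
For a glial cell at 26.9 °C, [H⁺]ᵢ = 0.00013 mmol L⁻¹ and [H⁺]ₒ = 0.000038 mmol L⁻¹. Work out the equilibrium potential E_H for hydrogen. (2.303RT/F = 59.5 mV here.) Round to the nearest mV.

-32 mV

E = (59.5/z) · log₁₀([H⁺]_out/[H⁺]_in) with z = +1.
= (59.5/1) · log₁₀(0.000038/0.00013) = 59.50 · log₁₀(0.2923)
= 59.50 · (-0.5342) = -31.78 mV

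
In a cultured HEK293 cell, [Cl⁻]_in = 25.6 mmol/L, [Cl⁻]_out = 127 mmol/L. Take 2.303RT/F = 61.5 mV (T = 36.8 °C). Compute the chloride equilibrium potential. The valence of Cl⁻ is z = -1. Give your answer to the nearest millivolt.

-43 mV

E = (61.5/z) · log₁₀([Cl⁻]_out/[Cl⁻]_in) with z = -1.
For an anion, dividing by z = -1 reverses the sign.
= (61.5/-1) · log₁₀(127/25.6) = -61.50 · log₁₀(4.961)
= -61.50 · (0.6956) = -42.78 mV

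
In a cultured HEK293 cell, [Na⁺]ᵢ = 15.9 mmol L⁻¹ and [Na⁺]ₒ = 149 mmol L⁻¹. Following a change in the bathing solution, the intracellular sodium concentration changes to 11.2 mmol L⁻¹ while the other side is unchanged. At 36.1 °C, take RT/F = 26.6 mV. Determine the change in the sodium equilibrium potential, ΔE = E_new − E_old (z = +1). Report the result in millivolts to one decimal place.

9.3 mV

E_old = (26.6/1)·ln(149/15.9) = 59.52 mV
E_new = (26.6/1)·ln(149/11.2) = 68.84 mV
ΔE = 68.84 − (59.52) = 9.32 mV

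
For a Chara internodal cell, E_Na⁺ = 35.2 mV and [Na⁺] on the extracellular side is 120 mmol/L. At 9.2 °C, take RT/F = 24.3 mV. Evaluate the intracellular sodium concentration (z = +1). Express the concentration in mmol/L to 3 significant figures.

28.2 mmol/L

Nernst: E = (24.3/1) · ln([out]/[in]), so ln([out]/[in]) = 35.2 × 1 / 24.3 = 1.4486.
[out]/[in] = e^(1.4486) = 4.257.
[in] = 120 / 4.257 = 28.19 mmol/L.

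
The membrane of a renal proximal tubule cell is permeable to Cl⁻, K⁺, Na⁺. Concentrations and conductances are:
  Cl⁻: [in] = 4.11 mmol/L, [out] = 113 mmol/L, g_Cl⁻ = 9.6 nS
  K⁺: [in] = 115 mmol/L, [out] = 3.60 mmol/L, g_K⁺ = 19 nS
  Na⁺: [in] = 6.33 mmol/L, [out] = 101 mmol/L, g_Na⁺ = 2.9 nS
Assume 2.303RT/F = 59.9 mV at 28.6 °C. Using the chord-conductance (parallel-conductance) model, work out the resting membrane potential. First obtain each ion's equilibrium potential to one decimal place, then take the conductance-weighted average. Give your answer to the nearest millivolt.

-74 mV

E_Cl⁻ = (59.9/-1)·log₁₀(113/4.11) = -86.2 mV
E_K⁺ = (59.9/1)·log₁₀(3.60/115) = -90.1 mV
E_Na⁺ = (59.9/1)·log₁₀(101/6.33) = 72.1 mV
Vm = (Σ gᵢEᵢ)/(Σ gᵢ) = (9.6·-86.2 + 19·-90.1 + 2.9·72.1) / (9.6 + 19 + 2.9)
= -2330.33 / 31.5 = -73.98 mV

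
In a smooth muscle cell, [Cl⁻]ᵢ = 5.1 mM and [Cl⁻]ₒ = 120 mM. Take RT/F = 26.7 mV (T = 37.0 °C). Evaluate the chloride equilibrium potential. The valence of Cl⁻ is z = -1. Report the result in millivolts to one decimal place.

E = (26.7/z) · ln([Cl⁻]_out/[Cl⁻]_in) with z = -1.
For an anion, dividing by z = -1 reverses the sign.
= (26.7/-1) · ln(120/5.1) = -26.70 · ln(23.53)
= -26.70 · (3.1583) = -84.33 mV

-84.3 mV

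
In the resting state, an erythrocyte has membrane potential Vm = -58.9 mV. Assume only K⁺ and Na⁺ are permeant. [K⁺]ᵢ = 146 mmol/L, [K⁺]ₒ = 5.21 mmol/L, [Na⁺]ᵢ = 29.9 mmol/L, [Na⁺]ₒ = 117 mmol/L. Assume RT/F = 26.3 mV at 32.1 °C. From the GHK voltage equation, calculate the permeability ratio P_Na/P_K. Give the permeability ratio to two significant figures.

Let α = P_Na/P_K. GHK: Vm = 26.3·ln[(Kₒ + α·Naₒ)/(Kᵢ + α·Naᵢ)].
e^(Vm/26.3) = e^(-58.9/26.3) = 0.10651
So 0.10651·(Kᵢ + α·Naᵢ) = Kₒ + α·Naₒ → α = (0.10651·146.0 − 5.21) / (117.0 − 0.10651·29.9)
α = (15.55 − 5.21) / (117.0 − 3.185) = 10.34/113.8 = 0.09085

0.091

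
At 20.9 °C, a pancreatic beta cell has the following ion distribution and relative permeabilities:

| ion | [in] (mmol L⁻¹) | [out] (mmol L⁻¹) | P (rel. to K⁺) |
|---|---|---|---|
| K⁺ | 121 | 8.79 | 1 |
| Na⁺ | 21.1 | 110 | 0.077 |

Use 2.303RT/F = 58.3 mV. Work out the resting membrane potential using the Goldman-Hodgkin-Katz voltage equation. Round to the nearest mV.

-50 mV

Vm = 58.3 · log₁₀[(Σ P·[cation]ₒ + Σ P·[anion]ᵢ) / (Σ P·[cation]ᵢ + Σ P·[anion]ₒ)]
Numerator = 1×8.79 + 0.077×110 = 17.26
Denominator = 1×121 + 0.077×21.1 = 122.6
Vm = 58.3 · log₁₀(0.14075) = 58.3 × (-0.8515) = -49.64 mV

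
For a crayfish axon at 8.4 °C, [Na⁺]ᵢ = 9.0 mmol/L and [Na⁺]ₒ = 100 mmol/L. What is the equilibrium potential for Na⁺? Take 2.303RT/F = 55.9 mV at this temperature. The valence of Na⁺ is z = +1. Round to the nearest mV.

58 mV

E = (55.9/z) · log₁₀([Na⁺]_out/[Na⁺]_in) with z = +1.
= (55.9/1) · log₁₀(100/9.0) = 55.90 · log₁₀(11.11)
= 55.90 · (1.0458) = 58.46 mV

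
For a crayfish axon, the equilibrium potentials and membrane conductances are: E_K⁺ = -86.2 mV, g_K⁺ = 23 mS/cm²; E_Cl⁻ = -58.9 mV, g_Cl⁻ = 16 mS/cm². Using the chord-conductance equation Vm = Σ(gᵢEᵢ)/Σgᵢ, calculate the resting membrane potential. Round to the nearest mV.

-75 mV

Σ gᵢEᵢ = 23·(-86.2) + 16·(-58.9) = -2925.00
Σ gᵢ = 23 + 16 = 39
Vm = -2925.00 / 39 = -75.00 mV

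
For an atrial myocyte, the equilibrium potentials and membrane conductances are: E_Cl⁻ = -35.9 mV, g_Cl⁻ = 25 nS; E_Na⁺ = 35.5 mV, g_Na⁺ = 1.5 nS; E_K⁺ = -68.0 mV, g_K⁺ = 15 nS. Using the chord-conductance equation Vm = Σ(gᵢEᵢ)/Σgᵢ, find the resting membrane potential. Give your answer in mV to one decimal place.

-44.9 mV

Σ gᵢEᵢ = 25·(-35.9) + 1.5·(35.5) + 15·(-68.0) = -1864.25
Σ gᵢ = 25 + 1.5 + 15 = 41.5
Vm = -1864.25 / 41.5 = -44.92 mV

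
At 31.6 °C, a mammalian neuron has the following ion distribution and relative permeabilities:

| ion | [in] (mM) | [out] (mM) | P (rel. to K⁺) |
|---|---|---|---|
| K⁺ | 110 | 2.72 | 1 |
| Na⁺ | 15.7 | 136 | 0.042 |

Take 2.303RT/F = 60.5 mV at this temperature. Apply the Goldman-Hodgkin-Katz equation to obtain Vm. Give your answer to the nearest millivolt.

Vm = 60.5 · log₁₀[(Σ P·[cation]ₒ + Σ P·[anion]ᵢ) / (Σ P·[cation]ᵢ + Σ P·[anion]ₒ)]
Numerator = 1×2.72 + 0.042×136 = 8.432
Denominator = 1×110 + 0.042×15.7 = 110.7
Vm = 60.5 · log₁₀(0.076198) = 60.5 × (-1.1181) = -67.64 mV

-68 mV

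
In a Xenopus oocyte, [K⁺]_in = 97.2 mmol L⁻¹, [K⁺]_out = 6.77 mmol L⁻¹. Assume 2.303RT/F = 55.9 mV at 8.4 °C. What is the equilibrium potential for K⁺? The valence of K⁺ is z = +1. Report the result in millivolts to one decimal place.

-64.7 mV

E = (55.9/z) · log₁₀([K⁺]_out/[K⁺]_in) with z = +1.
= (55.9/1) · log₁₀(6.77/97.2) = 55.90 · log₁₀(0.06965)
= 55.90 · (-1.1571) = -64.68 mV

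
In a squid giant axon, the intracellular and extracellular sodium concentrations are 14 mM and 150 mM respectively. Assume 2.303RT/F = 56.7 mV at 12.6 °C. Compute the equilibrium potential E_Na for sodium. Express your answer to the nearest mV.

58 mV

E = (56.7/z) · log₁₀([Na⁺]_out/[Na⁺]_in) with z = +1.
= (56.7/1) · log₁₀(150/14) = 56.70 · log₁₀(10.71)
= 56.70 · (1.0300) = 58.40 mV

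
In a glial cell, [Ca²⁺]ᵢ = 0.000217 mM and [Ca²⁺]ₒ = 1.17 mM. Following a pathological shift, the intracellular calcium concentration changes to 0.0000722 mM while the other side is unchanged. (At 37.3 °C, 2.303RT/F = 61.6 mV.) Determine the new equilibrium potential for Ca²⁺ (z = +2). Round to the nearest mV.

After the shift: [Ca²⁺]_out = 1.17, [Ca²⁺]_in = 0.0000722 mM.
E_new = (61.6/2)·log₁₀(1.17/0.0000722) = 30.80 · (4.2096) = 129.66 mV

130 mV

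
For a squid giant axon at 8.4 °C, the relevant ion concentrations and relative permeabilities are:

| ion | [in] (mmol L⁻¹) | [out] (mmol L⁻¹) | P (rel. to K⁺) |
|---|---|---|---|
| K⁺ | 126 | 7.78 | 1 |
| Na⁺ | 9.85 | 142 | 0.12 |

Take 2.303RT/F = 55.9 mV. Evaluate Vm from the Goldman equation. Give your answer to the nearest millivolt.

Vm = 55.9 · log₁₀[(Σ P·[cation]ₒ + Σ P·[anion]ᵢ) / (Σ P·[cation]ᵢ + Σ P·[anion]ₒ)]
Numerator = 1×7.78 + 0.12×142 = 24.82
Denominator = 1×126 + 0.12×9.85 = 127.2
Vm = 55.9 · log₁₀(0.19515) = 55.9 × (-0.7096) = -39.67 mV

-40 mV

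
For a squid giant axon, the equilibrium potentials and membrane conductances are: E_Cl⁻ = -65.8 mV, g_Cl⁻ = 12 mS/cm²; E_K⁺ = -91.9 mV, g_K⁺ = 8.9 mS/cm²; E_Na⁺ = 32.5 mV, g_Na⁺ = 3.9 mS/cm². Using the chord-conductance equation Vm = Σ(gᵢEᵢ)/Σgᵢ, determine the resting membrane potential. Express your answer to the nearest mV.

-60 mV

Σ gᵢEᵢ = 12·(-65.8) + 8.9·(-91.9) + 3.9·(32.5) = -1480.76
Σ gᵢ = 12 + 8.9 + 3.9 = 24.8
Vm = -1480.76 / 24.8 = -59.71 mV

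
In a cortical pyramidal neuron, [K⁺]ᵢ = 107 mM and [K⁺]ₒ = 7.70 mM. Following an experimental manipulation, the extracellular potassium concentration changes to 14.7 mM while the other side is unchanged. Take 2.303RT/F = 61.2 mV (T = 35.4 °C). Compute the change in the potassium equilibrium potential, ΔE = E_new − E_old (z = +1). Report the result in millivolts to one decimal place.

E_old = (61.2/1)·log₁₀(7.70/107) = -69.95 mV
E_new = (61.2/1)·log₁₀(14.7/107) = -52.76 mV
ΔE = -52.76 − (-69.95) = 17.19 mV

17.2 mV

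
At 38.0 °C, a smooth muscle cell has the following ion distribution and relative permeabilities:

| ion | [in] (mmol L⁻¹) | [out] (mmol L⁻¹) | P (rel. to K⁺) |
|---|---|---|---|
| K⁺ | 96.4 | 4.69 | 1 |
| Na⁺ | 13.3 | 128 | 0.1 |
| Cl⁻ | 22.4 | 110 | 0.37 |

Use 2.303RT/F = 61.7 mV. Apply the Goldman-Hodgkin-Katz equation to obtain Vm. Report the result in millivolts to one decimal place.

-45.0 mV

Vm = 61.7 · log₁₀[(Σ P·[cation]ₒ + Σ P·[anion]ᵢ) / (Σ P·[cation]ᵢ + Σ P·[anion]ₒ)]
Numerator = 1×4.69 + 0.1×128 + 0.37×22.4 = 25.78
Denominator = 1×96.4 + 0.1×13.3 + 0.37×110 = 138.4
Vm = 61.7 · log₁₀(0.18622) = 61.7 × (-0.7300) = -45.04 mV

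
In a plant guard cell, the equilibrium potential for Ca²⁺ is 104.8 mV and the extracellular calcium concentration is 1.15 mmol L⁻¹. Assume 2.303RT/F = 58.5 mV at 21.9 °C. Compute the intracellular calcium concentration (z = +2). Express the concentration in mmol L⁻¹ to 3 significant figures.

0.000300 mmol L⁻¹

Nernst: E = (58.5/2) · log₁₀([out]/[in]), so log₁₀([out]/[in]) = 104.8 × 2 / 58.5 = 3.5829.
[out]/[in] = 10^(3.5829) = 3827.
[in] = 1.15 / 3827 = 0.0003005 mmol L⁻¹.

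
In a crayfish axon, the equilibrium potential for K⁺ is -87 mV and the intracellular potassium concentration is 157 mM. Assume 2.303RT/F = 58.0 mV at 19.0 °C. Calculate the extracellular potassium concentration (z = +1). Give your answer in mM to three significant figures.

Nernst: E = (58.0/1) · log₁₀([out]/[in]), so log₁₀([out]/[in]) = -87.0 × 1 / 58.0 = -1.5000.
[out]/[in] = 10^(-1.5000) = 0.03162.
[out] = 0.03162 × 157 = 4.965 mM.

4.96 mM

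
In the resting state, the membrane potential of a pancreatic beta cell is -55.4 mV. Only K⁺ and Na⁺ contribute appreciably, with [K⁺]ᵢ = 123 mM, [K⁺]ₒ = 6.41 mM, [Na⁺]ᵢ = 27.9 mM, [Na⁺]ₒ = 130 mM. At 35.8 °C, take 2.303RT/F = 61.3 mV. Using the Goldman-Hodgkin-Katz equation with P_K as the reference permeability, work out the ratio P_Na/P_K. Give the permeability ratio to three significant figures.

Let α = P_Na/P_K. GHK: Vm = 61.3·log₁₀[(Kₒ + α·Naₒ)/(Kᵢ + α·Naᵢ)].
10^(Vm/61.3) = 10^(-55.4/61.3) = 0.12481
So 0.12481·(Kᵢ + α·Naᵢ) = Kₒ + α·Naₒ → α = (0.12481·123.0 − 6.41) / (130.0 − 0.12481·27.9)
α = (15.35 − 6.41) / (130.0 − 3.482) = 8.942/126.5 = 0.07067

0.0707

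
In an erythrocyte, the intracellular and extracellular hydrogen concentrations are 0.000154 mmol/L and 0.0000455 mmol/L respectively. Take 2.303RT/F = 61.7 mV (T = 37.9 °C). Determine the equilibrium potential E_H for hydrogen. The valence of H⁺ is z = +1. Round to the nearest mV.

E = (61.7/z) · log₁₀([H⁺]_out/[H⁺]_in) with z = +1.
= (61.7/1) · log₁₀(0.0000455/0.000154) = 61.70 · log₁₀(0.2955)
= 61.70 · (-0.5295) = -32.67 mV

-33 mV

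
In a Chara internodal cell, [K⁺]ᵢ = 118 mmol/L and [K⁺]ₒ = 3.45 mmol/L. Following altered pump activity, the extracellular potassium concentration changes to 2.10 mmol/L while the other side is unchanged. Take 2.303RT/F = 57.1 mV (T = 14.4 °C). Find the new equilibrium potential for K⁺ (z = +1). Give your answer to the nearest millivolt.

After the shift: [K⁺]_out = 2.10, [K⁺]_in = 118 mmol/L.
E_new = (57.1/1)·log₁₀(2.10/118) = 57.10 · (-1.7497) = -99.91 mV

-100 mV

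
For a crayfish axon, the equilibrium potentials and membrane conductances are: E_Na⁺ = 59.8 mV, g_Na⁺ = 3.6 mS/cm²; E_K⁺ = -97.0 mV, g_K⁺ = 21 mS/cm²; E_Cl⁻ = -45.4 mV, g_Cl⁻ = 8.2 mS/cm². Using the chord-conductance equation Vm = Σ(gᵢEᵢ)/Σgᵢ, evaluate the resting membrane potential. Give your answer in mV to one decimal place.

Σ gᵢEᵢ = 3.6·(59.8) + 21·(-97.0) + 8.2·(-45.4) = -2194.00
Σ gᵢ = 3.6 + 21 + 8.2 = 32.8
Vm = -2194.00 / 32.8 = -66.89 mV

-66.9 mV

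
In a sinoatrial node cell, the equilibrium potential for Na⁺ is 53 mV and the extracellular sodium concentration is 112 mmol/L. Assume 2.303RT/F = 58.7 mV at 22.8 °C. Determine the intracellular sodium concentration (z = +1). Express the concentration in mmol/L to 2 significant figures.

Nernst: E = (58.7/1) · log₁₀([out]/[in]), so log₁₀([out]/[in]) = 53.0 × 1 / 58.7 = 0.9029.
[out]/[in] = 10^(0.9029) = 7.996.
[in] = 112 / 7.996 = 14.01 mmol/L.

14 mmol/L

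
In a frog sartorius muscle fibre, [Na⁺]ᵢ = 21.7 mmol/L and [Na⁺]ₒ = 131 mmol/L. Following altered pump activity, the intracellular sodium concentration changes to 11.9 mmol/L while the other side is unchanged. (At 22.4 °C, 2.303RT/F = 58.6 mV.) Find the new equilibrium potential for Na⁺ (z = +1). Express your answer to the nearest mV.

After the shift: [Na⁺]_out = 131, [Na⁺]_in = 11.9 mmol/L.
E_new = (58.6/1)·log₁₀(131/11.9) = 58.60 · (1.0417) = 61.05 mV

61 mV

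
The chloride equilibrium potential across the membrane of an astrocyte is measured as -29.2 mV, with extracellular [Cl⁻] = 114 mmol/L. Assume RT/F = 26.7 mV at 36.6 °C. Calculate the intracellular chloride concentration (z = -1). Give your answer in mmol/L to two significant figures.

38 mmol/L

Nernst: E = (26.7/-1) · ln([out]/[in]), so ln([out]/[in]) = -29.2 × -1 / 26.7 = 1.0936.
[out]/[in] = e^(1.0936) = 2.985.
[in] = 114 / 2.985 = 38.19 mmol/L.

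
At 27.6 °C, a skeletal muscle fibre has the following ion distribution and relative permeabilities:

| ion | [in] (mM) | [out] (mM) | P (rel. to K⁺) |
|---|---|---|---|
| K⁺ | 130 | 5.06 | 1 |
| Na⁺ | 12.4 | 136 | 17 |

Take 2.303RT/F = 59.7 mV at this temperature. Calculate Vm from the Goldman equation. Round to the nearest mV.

50 mV

Vm = 59.7 · log₁₀[(Σ P·[cation]ₒ + Σ P·[anion]ᵢ) / (Σ P·[cation]ᵢ + Σ P·[anion]ₒ)]
Numerator = 1×5.06 + 17×136 = 2317
Denominator = 1×130 + 17×12.4 = 340.8
Vm = 59.7 · log₁₀(6.7989) = 59.7 × (0.8324) = 49.70 mV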